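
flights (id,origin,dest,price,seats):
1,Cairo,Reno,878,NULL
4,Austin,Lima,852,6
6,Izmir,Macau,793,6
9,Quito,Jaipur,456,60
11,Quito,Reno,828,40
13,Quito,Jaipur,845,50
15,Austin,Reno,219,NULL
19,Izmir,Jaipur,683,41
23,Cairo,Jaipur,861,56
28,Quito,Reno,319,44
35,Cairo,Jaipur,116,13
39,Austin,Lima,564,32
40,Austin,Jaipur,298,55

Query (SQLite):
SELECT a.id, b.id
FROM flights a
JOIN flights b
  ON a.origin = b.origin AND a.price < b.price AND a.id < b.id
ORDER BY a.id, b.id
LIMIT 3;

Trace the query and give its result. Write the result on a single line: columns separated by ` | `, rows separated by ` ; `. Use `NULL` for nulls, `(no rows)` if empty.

Pairs (a,b) with same origin, a.price < b.price, a.id < b.id.
origin groups: Austin:{4,15,39,40} Cairo:{1,23,35} Izmir:{6,19} Quito:{9,11,13,28}
Ordered by (a.id, b.id); first 3.

9 | 11 ; 9 | 13 ; 11 | 13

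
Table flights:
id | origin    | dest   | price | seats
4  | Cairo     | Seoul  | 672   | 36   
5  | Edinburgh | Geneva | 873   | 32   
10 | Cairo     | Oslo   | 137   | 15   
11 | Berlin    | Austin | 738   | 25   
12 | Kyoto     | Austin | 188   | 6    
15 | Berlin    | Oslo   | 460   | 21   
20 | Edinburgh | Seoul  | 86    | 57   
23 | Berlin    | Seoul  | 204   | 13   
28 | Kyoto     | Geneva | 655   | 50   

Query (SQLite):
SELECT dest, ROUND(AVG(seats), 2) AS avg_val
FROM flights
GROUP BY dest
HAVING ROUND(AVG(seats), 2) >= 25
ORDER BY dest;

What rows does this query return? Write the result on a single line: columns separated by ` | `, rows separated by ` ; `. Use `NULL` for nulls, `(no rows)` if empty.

Geneva | 41 ; Seoul | 35.33

Partition flights by dest; compute ROUND(AVG(seats), 2) within each group.
HAVING: keep groups where ROUND(AVG(seats), 2) >= 25.
  Austin: ids {11, 12} → ROUND(AVG(seats), 2)=15.5
  Geneva: ids {5, 28} → ROUND(AVG(seats), 2)=41
  Oslo: ids {10, 15} → ROUND(AVG(seats), 2)=18
  Seoul: ids {4, 20, 23} → ROUND(AVG(seats), 2)=35.33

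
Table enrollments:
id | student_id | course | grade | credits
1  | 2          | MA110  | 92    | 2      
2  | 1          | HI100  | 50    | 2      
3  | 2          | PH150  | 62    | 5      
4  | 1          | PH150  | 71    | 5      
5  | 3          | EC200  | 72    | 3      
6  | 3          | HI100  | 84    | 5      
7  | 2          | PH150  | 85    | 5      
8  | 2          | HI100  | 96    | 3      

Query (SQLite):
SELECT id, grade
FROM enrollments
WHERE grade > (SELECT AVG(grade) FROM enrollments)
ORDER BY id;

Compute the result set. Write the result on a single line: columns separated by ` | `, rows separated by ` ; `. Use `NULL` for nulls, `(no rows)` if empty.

1 | 92 ; 6 | 84 ; 7 | 85 ; 8 | 96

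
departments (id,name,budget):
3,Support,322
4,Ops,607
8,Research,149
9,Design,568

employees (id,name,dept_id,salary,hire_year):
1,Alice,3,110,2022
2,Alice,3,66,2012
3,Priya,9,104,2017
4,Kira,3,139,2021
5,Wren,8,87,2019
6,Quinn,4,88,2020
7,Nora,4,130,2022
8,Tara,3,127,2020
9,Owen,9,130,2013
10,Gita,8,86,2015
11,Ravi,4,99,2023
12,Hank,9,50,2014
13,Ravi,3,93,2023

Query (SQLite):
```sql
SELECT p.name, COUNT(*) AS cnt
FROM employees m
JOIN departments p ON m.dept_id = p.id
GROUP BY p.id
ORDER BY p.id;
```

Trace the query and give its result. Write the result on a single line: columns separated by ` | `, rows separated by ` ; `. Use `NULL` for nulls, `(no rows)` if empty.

Support | 5 ; Ops | 3 ; Research | 2 ; Design | 3

Join each employees row to its departments via dept_id.
Group joined rows by departments.id; compute COUNT(*) per group.
  3: ids {1, 2, 4, 8, 13} → COUNT(*)=5
  4: ids {6, 7, 11} → COUNT(*)=3
  8: ids {5, 10} → COUNT(*)=2
  9: ids {3, 9, 12} → COUNT(*)=3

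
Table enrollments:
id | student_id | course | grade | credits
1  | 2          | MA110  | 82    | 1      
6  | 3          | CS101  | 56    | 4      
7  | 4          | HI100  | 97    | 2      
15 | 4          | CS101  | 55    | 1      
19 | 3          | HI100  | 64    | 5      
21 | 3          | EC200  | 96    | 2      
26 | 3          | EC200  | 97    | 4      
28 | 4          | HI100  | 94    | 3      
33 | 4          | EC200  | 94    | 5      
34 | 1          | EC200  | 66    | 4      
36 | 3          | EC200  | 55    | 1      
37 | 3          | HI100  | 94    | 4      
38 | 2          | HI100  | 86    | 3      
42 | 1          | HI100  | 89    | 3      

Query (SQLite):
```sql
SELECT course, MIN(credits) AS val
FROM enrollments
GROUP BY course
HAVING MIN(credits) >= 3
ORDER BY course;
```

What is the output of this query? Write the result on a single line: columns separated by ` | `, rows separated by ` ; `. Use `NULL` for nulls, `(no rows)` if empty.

Partition enrollments by course; compute MIN(credits) within each group.
HAVING: keep groups where MIN(credits) >= 3.
  CS101: ids {6, 15} → MIN(credits)=1
  EC200: ids {21, 26, 33, 34, 36} → MIN(credits)=1
  HI100: ids {7, 19, 28, 37, 38, 42} → MIN(credits)=2
  MA110: ids {1} → MIN(credits)=1

(no rows)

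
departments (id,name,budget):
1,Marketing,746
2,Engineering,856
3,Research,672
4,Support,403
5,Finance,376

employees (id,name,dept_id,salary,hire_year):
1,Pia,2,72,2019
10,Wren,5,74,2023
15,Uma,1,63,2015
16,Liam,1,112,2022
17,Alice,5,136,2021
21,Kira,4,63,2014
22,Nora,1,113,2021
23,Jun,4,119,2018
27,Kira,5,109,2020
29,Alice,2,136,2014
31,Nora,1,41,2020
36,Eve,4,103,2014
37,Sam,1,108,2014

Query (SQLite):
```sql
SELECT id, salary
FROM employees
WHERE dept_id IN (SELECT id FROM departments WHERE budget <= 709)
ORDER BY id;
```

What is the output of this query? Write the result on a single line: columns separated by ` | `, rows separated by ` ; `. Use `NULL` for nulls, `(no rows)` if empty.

10 | 74 ; 17 | 136 ; 21 | 63 ; 23 | 119 ; 27 | 109 ; 36 | 103

Inner query: departments.id where budget <= 709.
Outer: keep employees rows whose dept_id is in that set.
Inner query → {3, 4, 5}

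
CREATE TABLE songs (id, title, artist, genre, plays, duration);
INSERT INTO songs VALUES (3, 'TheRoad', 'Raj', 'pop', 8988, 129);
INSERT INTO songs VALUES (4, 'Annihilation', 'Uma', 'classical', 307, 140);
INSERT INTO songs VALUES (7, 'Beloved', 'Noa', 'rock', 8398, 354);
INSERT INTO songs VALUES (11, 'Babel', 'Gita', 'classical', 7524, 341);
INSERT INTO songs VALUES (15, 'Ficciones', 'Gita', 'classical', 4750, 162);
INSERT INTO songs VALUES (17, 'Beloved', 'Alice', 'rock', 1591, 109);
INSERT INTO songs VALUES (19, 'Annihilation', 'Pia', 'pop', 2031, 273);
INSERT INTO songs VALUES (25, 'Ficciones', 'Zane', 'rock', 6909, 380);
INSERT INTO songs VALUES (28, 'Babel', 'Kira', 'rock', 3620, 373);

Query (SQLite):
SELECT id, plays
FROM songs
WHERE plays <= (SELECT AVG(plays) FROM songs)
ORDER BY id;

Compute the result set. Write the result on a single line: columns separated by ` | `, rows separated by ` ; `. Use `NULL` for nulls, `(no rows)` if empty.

Scalar subquery: AVG(plays) over all songs rows = 4902.0.
Keep rows where plays <= that value.

4 | 307 ; 15 | 4750 ; 17 | 1591 ; 19 | 2031 ; 28 | 3620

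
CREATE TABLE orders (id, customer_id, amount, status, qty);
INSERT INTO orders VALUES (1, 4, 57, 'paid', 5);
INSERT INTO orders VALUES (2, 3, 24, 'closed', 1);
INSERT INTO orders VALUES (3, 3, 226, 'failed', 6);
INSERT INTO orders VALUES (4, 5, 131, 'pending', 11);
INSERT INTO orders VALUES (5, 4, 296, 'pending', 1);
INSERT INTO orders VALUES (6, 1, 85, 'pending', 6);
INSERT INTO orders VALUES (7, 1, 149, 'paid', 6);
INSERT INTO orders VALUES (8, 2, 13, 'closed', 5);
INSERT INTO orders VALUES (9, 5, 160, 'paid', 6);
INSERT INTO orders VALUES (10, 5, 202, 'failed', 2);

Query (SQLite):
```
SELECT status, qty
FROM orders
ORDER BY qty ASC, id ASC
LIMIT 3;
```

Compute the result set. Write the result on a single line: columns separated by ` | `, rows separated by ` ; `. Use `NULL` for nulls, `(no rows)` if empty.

Sort by qty asc, tiebreak id asc: (1, id=2), (1, id=5), (2, id=10), (5, id=1), (5, id=8), (6, id=3) …. Take first 3.

closed | 1 ; pending | 1 ; failed | 2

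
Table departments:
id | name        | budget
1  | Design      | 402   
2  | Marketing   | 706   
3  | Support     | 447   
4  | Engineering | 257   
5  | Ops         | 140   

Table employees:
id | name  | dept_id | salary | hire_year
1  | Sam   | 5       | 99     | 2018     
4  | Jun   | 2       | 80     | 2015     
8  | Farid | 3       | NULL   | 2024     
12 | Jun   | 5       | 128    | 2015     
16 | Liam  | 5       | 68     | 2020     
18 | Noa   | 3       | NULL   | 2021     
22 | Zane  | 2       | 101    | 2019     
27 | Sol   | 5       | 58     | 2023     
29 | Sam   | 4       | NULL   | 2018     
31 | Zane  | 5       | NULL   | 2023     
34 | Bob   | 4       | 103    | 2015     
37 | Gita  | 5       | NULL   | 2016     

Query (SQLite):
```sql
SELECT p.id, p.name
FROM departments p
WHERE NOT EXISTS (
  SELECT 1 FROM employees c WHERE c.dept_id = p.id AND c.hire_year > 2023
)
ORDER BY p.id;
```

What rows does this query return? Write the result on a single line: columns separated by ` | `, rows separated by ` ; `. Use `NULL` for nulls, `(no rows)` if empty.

1 | Design ; 2 | Marketing ; 4 | Engineering ; 5 | Ops

For each departments row, check whether any employees with matching dept_id has hire_year > 2023.
Keep rows where that is false.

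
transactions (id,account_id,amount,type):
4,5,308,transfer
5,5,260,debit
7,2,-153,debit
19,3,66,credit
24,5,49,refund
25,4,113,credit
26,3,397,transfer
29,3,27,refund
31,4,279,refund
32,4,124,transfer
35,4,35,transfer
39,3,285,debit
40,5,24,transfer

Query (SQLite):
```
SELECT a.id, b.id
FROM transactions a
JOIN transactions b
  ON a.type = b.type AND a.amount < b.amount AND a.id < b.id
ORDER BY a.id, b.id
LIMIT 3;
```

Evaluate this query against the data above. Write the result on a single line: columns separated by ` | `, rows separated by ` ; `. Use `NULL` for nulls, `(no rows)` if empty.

Pairs (a,b) with same type, a.amount < b.amount, a.id < b.id.
type groups: credit:{19,25} debit:{5,7,39} refund:{24,29,31} transfer:{4,26,32,35,40}
Ordered by (a.id, b.id); first 3.

4 | 26 ; 5 | 39 ; 7 | 39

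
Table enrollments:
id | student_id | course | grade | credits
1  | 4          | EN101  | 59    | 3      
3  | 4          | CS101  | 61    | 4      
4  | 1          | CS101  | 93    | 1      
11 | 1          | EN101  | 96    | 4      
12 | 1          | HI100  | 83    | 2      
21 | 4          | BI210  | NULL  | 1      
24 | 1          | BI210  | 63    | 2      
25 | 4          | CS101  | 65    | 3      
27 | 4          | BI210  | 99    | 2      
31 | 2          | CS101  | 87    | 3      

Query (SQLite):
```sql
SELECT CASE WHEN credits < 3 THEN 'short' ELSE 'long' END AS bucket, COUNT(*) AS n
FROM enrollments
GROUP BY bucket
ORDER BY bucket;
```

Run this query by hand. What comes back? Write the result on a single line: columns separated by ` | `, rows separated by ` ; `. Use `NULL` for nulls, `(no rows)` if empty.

Bucket rows by credits < 3 → 'short' else 'long'; count each bucket.

long | 5 ; short | 5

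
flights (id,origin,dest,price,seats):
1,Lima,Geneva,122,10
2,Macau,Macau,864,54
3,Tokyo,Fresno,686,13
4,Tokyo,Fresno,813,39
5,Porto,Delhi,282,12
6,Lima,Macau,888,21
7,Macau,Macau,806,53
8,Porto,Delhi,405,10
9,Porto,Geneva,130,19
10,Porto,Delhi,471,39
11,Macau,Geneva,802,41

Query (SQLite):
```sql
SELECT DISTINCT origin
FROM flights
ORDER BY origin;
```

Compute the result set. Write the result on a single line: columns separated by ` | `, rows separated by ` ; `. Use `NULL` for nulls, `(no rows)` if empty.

Collect distinct origin values from flights.

Lima ; Macau ; Porto ; Tokyo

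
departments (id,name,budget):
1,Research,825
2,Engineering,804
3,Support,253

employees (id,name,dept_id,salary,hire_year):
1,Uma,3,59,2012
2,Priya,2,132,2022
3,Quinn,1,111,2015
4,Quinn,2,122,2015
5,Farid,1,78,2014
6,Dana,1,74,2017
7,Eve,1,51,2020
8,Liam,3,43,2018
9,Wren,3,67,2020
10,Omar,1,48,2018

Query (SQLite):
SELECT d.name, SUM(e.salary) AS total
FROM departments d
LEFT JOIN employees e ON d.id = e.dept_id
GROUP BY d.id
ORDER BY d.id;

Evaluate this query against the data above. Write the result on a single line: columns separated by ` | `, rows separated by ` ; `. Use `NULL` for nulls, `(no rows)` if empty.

LEFT JOIN keeps every departments row; unmatched ones get NULL for employees columns.
Group by departments.id and compute SUM(e.salary). SUM over an all-NULL group is NULL.
  1: ids {3, 5, 6, 7, 10} → SUM(e.salary)=362
  2: ids {2, 4} → SUM(e.salary)=254
  3: ids {1, 8, 9} → SUM(e.salary)=169

Research | 362 ; Engineering | 254 ; Support | 169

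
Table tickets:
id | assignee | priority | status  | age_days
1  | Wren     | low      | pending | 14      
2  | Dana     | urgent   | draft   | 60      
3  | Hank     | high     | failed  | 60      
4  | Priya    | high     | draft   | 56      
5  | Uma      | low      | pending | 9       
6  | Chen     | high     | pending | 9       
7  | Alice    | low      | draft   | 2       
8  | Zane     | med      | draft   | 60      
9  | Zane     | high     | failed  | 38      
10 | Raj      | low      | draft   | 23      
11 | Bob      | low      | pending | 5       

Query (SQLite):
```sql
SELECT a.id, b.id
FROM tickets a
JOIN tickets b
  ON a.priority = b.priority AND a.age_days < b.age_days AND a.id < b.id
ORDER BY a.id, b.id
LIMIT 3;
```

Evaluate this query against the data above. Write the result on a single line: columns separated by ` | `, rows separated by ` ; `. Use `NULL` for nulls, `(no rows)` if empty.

1 | 10 ; 5 | 10 ; 6 | 9

Pairs (a,b) with same priority, a.age_days < b.age_days, a.id < b.id.
priority groups: high:{3,4,6,9} low:{1,5,7,10,11} med:{8} urgent:{2}
Ordered by (a.id, b.id); first 3.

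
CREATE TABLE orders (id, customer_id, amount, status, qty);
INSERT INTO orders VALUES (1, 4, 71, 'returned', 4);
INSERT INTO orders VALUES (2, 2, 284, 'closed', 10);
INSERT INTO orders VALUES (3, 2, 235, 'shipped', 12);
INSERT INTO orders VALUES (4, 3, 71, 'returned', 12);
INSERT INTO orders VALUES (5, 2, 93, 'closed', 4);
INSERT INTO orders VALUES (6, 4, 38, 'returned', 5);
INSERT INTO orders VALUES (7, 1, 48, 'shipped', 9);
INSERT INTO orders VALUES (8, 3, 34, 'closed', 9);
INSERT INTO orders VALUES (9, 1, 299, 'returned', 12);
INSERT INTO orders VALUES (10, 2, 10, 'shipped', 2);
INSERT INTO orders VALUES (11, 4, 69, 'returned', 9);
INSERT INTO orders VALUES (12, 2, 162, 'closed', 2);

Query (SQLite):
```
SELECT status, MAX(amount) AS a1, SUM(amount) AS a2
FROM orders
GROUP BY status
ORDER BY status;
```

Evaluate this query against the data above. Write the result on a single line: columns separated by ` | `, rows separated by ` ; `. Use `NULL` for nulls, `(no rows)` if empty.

closed | 284 | 573 ; returned | 299 | 548 ; shipped | 235 | 293

Group orders by status.
Per group compute: MAX(amount), SUM(amount).
  closed: ids {2, 5, 8, 12} → MAX(amount)=284, SUM(amount)=573
  returned: ids {1, 4, 6, 9, 11} → MAX(amount)=299, SUM(amount)=548
  shipped: ids {3, 7, 10} → MAX(amount)=235, SUM(amount)=293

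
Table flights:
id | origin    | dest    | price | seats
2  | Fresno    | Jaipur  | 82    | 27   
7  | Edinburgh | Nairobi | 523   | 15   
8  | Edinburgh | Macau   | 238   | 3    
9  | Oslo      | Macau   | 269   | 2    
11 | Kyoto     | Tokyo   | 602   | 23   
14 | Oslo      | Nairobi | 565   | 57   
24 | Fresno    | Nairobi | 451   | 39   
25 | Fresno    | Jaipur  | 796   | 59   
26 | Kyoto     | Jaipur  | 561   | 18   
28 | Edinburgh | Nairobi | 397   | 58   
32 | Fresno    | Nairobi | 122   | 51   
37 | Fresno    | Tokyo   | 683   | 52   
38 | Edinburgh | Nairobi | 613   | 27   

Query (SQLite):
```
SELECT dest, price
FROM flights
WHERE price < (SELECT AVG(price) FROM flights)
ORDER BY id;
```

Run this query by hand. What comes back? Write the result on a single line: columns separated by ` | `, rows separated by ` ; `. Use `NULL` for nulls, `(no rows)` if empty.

Scalar subquery: AVG(price) over all flights rows = 454.0.
Keep rows where price < that value.

Jaipur | 82 ; Macau | 238 ; Macau | 269 ; Nairobi | 451 ; Nairobi | 397 ; Nairobi | 122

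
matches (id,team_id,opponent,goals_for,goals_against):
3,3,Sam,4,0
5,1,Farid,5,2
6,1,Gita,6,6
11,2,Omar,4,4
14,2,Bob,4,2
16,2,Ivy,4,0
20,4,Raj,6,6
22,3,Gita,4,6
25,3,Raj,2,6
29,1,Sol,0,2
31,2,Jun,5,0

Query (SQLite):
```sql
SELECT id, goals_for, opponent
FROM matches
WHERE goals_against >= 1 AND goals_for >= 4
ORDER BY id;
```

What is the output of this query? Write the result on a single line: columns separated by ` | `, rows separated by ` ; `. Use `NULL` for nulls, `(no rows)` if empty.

5 | 5 | Farid ; 6 | 6 | Gita ; 11 | 4 | Omar ; 14 | 4 | Bob ; 20 | 6 | Raj ; 22 | 4 | Gita

goals_against >= 1: ids {5, 6, 11, 14, 20, 22, 25, 29}
goals_for >= 4: ids {3, 5, 6, 11, 14, 16, 20, 22, 31}
Combine with AND.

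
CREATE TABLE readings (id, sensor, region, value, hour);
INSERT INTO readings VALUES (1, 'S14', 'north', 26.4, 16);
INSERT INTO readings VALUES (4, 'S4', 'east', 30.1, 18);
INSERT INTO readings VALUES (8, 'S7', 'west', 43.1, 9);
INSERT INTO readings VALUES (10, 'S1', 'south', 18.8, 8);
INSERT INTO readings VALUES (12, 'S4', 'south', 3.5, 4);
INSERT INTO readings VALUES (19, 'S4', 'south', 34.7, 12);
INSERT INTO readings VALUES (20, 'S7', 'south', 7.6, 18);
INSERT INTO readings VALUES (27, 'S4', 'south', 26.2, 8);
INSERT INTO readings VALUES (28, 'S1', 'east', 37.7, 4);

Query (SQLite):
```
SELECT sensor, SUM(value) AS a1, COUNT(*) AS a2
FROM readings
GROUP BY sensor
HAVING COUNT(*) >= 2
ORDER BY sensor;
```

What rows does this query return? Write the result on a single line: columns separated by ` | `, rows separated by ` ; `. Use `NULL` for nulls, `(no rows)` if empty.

Group readings by sensor.
Per group compute: SUM(value), COUNT(*).
HAVING: drop groups with fewer than 2 rows.
  S1: ids {10, 28} → SUM(value)=56.5, COUNT(*)=2
  S14: ids {1} → SUM(value)=26.4, COUNT(*)=1
  S4: ids {4, 12, 19, 27} → SUM(value)=94.5, COUNT(*)=4
  S7: ids {8, 20} → SUM(value)=50.7, COUNT(*)=2

S1 | 56.5 | 2 ; S4 | 94.5 | 4 ; S7 | 50.7 | 2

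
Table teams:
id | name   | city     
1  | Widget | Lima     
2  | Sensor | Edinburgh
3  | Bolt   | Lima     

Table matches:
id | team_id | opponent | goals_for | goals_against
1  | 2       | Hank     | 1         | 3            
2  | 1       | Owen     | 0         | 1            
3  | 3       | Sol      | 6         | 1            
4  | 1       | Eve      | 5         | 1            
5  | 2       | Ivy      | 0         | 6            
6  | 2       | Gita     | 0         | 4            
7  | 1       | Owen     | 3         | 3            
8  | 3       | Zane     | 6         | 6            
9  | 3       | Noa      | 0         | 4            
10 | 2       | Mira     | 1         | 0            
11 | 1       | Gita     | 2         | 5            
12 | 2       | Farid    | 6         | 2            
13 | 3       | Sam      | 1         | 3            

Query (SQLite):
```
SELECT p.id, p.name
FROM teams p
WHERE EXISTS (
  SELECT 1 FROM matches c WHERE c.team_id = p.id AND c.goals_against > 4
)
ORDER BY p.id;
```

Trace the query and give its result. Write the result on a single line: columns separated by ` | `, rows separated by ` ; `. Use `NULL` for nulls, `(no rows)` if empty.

For each teams row, check whether any matches with matching team_id has goals_against > 4.
Keep rows where that is true.

1 | Widget ; 2 | Sensor ; 3 | Bolt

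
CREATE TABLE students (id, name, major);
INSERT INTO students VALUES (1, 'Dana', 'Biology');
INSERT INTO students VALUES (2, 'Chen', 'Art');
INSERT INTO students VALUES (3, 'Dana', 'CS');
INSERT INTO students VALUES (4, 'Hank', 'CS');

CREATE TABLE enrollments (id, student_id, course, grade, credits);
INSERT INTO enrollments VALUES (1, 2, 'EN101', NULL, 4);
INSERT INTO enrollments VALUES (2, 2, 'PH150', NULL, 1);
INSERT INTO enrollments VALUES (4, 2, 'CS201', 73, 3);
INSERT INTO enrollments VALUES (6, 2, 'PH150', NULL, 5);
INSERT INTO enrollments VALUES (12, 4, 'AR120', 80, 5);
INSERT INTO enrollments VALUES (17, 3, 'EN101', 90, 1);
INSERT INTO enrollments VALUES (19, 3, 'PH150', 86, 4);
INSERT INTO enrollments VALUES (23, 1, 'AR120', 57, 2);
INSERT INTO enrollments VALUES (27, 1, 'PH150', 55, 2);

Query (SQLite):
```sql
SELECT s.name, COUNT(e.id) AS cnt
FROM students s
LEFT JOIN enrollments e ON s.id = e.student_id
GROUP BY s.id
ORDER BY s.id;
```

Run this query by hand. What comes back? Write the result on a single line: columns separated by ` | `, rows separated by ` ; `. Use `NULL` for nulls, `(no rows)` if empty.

LEFT JOIN keeps every students row; unmatched ones get NULL for enrollments columns.
Group by students.id and compute COUNT(e.id). COUNT(col) of an all-NULL group is 0.
  1: ids {23, 27} → COUNT(e.id)=2
  2: ids {1, 2, 4, 6} → COUNT(e.id)=4
  3: ids {17, 19} → COUNT(e.id)=2
  4: ids {12} → COUNT(e.id)=1

Dana | 2 ; Chen | 4 ; Dana | 2 ; Hank | 1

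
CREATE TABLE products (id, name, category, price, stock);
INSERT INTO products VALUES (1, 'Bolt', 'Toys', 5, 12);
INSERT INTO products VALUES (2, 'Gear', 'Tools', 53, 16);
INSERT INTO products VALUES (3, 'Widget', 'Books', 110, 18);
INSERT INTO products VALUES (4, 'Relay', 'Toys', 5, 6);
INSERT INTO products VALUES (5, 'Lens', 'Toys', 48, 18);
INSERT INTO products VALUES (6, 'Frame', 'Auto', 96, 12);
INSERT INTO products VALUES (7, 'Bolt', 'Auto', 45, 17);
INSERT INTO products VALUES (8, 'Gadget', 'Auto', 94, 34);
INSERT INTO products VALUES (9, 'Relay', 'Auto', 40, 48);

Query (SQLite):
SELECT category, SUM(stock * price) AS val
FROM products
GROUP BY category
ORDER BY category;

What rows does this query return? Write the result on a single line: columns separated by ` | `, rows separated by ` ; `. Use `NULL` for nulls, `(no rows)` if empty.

Auto | 7033 ; Books | 1980 ; Tools | 848 ; Toys | 954

For each row compute stock * price.
Group by category; take SUM of the expression per group.
  Auto: ids {6, 7, 8, 9} → SUM(stock * price)=7033
  Books: ids {3} → SUM(stock * price)=1980
  Tools: ids {2} → SUM(stock * price)=848
  Toys: ids {1, 4, 5} → SUM(stock * price)=954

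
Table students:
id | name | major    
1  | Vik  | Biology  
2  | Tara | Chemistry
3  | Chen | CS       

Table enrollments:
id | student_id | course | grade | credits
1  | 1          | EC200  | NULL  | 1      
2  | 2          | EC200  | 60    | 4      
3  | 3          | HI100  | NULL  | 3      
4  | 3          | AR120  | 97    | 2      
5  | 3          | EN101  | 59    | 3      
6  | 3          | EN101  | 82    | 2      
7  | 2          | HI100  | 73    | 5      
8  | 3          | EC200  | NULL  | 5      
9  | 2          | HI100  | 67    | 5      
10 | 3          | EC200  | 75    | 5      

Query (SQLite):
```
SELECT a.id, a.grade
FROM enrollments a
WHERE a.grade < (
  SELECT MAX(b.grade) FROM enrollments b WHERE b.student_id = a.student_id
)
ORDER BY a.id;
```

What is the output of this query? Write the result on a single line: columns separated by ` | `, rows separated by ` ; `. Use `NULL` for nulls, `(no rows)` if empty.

For each enrollments row a, compute MAX(grade) over rows sharing a.student_id.
Keep row a if a.grade < that per-group MAX.
  student_id=1: MAX(grade) = NULL
  student_id=2: MAX(grade) = 73
  student_id=3: MAX(grade) = 97

2 | 60 ; 5 | 59 ; 6 | 82 ; 9 | 67 ; 10 | 75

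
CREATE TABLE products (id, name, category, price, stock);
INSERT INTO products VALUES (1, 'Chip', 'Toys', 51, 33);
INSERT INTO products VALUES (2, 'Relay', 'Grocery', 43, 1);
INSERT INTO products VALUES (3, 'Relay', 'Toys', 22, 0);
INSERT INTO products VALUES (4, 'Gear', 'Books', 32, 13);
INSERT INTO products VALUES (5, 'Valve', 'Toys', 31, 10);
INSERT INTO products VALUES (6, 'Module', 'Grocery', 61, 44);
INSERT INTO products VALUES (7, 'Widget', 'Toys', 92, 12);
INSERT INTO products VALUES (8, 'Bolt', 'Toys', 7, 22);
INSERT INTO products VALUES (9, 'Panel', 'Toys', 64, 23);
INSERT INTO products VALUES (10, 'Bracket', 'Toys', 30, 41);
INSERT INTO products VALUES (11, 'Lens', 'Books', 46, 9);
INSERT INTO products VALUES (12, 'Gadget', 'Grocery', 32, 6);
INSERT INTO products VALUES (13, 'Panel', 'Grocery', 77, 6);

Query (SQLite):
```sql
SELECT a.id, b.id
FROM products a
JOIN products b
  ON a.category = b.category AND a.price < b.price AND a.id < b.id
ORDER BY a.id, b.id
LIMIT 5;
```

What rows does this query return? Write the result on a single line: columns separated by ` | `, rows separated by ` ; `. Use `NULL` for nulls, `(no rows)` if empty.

Pairs (a,b) with same category, a.price < b.price, a.id < b.id.
category groups: Books:{4,11} Grocery:{2,6,12,13} Toys:{1,3,5,7,8,9,10}
Ordered by (a.id, b.id); first 5.

1 | 7 ; 1 | 9 ; 2 | 6 ; 2 | 13 ; 3 | 5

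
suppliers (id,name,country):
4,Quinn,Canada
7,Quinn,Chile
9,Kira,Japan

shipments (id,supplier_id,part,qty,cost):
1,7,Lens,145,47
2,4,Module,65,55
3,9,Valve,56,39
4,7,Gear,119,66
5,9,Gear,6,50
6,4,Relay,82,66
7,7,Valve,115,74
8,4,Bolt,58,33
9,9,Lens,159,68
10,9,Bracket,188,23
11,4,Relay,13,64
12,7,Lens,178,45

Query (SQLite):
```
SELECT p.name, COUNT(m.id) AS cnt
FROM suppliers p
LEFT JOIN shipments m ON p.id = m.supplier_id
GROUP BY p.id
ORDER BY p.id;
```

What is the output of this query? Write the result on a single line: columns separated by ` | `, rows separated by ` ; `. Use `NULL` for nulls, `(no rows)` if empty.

LEFT JOIN keeps every suppliers row; unmatched ones get NULL for shipments columns.
Group by suppliers.id and compute COUNT(m.id). COUNT(col) of an all-NULL group is 0.
  4: ids {2, 6, 8, 11} → COUNT(m.id)=4
  7: ids {1, 4, 7, 12} → COUNT(m.id)=4
  9: ids {3, 5, 9, 10} → COUNT(m.id)=4

Quinn | 4 ; Quinn | 4 ; Kira | 4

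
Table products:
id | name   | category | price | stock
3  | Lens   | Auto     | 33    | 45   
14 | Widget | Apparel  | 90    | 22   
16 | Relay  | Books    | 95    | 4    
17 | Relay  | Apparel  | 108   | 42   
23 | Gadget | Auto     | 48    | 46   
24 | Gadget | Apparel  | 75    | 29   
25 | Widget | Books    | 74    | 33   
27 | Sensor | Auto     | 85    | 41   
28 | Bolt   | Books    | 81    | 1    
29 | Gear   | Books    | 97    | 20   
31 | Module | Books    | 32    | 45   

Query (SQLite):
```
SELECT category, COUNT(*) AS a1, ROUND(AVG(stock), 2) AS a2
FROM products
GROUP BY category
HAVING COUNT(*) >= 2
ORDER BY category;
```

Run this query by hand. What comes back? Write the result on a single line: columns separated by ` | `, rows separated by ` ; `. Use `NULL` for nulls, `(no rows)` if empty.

Group products by category.
Per group compute: COUNT(*), ROUND(AVG(stock), 2).
HAVING: drop groups with fewer than 2 rows.
  Apparel: ids {14, 17, 24} → COUNT(*)=3, ROUND(AVG(stock), 2)=31
  Auto: ids {3, 23, 27} → COUNT(*)=3, ROUND(AVG(stock), 2)=44
  Books: ids {16, 25, 28, 29, 31} → COUNT(*)=5, ROUND(AVG(stock), 2)=20.6

Apparel | 3 | 31 ; Auto | 3 | 44 ; Books | 5 | 20.6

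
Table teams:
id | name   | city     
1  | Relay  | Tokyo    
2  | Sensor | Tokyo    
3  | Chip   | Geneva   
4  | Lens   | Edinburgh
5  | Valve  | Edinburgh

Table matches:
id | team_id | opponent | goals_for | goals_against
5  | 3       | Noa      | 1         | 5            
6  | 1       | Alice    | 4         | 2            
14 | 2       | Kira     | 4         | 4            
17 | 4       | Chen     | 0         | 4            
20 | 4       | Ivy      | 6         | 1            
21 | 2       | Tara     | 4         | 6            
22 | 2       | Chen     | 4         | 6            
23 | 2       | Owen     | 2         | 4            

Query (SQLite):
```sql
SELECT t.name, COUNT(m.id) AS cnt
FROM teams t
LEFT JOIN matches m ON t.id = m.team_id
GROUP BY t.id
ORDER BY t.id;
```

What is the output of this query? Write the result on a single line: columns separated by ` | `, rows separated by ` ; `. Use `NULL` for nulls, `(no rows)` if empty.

LEFT JOIN keeps every teams row; unmatched ones get NULL for matches columns.
Group by teams.id and compute COUNT(m.id). COUNT(col) of an all-NULL group is 0.
  1: ids {6} → COUNT(m.id)=1
  2: ids {14, 21, 22, 23} → COUNT(m.id)=4
  3: ids {5} → COUNT(m.id)=1
  4: ids {17, 20} → COUNT(m.id)=2
  5: ids {—} → COUNT(m.id)=0

Relay | 1 ; Sensor | 4 ; Chip | 1 ; Lens | 2 ; Valve | 0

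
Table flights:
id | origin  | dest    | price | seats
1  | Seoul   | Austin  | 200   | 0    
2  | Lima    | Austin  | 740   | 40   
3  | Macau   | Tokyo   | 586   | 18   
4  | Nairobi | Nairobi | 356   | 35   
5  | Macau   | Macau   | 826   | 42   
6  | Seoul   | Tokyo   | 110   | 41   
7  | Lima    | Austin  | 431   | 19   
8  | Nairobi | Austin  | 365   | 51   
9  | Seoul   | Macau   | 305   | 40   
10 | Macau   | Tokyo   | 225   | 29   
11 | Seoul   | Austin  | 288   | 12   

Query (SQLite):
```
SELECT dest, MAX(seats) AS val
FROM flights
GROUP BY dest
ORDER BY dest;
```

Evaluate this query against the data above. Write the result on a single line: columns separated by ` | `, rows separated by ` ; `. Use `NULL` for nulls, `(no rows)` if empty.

Partition flights by dest; compute MAX(seats) within each group.
  Austin: ids {1, 2, 7, 8, 11} → MAX(seats)=51
  Macau: ids {5, 9} → MAX(seats)=42
  Nairobi: ids {4} → MAX(seats)=35
  Tokyo: ids {3, 6, 10} → MAX(seats)=41

Austin | 51 ; Macau | 42 ; Nairobi | 35 ; Tokyo | 41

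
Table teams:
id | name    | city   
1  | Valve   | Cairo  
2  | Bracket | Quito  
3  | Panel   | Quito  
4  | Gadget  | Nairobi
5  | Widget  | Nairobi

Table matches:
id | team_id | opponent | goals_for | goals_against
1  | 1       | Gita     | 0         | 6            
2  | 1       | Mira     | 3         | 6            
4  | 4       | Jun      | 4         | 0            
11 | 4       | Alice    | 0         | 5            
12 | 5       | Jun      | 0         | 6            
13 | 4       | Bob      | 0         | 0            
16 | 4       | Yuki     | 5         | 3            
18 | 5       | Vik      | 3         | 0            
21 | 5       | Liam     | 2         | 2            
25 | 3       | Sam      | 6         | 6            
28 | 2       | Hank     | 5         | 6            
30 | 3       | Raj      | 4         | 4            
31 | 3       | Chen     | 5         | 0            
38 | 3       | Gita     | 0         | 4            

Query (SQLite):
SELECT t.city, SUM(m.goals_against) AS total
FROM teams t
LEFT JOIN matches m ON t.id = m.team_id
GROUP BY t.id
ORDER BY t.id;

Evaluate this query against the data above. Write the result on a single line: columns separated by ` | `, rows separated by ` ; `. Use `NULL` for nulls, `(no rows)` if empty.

Cairo | 12 ; Quito | 6 ; Quito | 14 ; Nairobi | 8 ; Nairobi | 8

LEFT JOIN keeps every teams row; unmatched ones get NULL for matches columns.
Group by teams.id and compute SUM(m.goals_against). SUM over an all-NULL group is NULL.
  1: ids {1, 2} → SUM(m.goals_against)=12
  2: ids {28} → SUM(m.goals_against)=6
  3: ids {25, 30, 31, 38} → SUM(m.goals_against)=14
  4: ids {4, 11, 13, 16} → SUM(m.goals_against)=8
  5: ids {12, 18, 21} → SUM(m.goals_against)=8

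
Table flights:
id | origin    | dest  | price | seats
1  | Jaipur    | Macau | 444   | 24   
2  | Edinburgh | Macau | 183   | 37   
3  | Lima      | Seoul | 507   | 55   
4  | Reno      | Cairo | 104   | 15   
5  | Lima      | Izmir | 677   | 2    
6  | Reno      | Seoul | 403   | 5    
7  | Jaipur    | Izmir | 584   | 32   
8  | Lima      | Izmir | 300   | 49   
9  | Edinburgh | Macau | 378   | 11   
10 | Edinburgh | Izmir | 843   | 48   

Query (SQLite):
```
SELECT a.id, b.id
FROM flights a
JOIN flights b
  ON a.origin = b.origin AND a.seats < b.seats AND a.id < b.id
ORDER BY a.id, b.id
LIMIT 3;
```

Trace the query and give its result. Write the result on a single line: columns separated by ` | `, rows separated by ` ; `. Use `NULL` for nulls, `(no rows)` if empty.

1 | 7 ; 2 | 10 ; 5 | 8

Pairs (a,b) with same origin, a.seats < b.seats, a.id < b.id.
origin groups: Edinburgh:{2,9,10} Jaipur:{1,7} Lima:{3,5,8} Reno:{4,6}
Ordered by (a.id, b.id); first 3.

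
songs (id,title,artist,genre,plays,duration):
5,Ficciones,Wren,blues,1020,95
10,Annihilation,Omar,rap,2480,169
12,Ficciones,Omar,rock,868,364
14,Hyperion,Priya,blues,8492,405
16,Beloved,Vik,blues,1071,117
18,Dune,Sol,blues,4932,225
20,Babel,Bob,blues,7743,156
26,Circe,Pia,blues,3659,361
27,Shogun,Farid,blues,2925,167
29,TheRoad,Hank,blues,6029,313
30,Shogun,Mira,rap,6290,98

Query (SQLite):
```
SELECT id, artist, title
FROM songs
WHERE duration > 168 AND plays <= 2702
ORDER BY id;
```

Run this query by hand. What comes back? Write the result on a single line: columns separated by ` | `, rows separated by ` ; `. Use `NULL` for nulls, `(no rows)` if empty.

duration > 168: ids {10, 12, 14, 18, 26, 29}
plays <= 2702: ids {5, 10, 12, 16}
Combine with AND.

10 | Omar | Annihilation ; 12 | Omar | Ficciones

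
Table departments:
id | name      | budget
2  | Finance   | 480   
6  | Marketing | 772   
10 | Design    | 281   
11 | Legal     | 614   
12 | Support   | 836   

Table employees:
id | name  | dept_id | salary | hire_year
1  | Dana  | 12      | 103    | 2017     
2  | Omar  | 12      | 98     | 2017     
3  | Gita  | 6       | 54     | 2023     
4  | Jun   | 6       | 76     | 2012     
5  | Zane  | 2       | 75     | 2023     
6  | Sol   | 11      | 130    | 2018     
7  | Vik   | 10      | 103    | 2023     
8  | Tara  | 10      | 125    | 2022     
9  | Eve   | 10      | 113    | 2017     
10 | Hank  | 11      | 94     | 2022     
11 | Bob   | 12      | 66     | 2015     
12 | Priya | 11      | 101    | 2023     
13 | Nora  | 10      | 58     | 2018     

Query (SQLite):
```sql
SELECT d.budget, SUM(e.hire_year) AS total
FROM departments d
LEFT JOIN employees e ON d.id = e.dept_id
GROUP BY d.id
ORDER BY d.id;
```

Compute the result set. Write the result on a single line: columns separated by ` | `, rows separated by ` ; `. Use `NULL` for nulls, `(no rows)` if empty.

LEFT JOIN keeps every departments row; unmatched ones get NULL for employees columns.
Group by departments.id and compute SUM(e.hire_year). SUM over an all-NULL group is NULL.
  2: ids {5} → SUM(e.hire_year)=2023
  6: ids {3, 4} → SUM(e.hire_year)=4035
  10: ids {7, 8, 9, 13} → SUM(e.hire_year)=8080
  11: ids {6, 10, 12} → SUM(e.hire_year)=6063
  12: ids {1, 2, 11} → SUM(e.hire_year)=6049

480 | 2023 ; 772 | 4035 ; 281 | 8080 ; 614 | 6063 ; 836 | 6049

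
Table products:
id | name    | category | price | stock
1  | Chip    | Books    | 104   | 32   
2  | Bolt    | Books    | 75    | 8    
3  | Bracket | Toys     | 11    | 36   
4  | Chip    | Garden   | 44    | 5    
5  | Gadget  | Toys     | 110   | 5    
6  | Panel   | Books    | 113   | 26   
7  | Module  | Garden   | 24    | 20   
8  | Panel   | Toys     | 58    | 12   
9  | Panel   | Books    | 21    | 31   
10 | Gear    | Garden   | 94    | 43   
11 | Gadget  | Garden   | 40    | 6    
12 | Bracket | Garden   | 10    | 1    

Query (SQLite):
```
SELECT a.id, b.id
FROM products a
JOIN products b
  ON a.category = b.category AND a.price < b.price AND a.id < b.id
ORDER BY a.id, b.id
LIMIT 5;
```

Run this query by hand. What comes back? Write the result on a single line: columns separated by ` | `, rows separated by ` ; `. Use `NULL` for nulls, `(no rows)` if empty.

Pairs (a,b) with same category, a.price < b.price, a.id < b.id.
category groups: Books:{1,2,6,9} Garden:{4,7,10,11,12} Toys:{3,5,8}
Ordered by (a.id, b.id); first 5.

1 | 6 ; 2 | 6 ; 3 | 5 ; 3 | 8 ; 4 | 10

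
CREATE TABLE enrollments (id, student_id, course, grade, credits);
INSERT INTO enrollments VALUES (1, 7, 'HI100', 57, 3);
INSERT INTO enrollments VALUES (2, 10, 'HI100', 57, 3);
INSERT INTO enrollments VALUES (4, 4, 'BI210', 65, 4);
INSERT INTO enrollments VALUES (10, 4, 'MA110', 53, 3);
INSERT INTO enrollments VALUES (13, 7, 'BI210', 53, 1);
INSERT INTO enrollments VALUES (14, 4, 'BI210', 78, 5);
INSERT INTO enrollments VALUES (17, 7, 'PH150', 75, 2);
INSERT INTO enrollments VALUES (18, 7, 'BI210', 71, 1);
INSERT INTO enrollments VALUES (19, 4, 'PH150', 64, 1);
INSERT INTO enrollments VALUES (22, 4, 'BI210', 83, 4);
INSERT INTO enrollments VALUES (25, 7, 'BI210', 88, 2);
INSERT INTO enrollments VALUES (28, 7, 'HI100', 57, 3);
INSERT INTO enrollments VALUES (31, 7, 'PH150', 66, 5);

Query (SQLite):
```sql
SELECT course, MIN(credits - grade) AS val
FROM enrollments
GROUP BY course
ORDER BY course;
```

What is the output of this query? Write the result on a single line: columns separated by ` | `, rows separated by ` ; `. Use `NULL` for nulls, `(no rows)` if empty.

For each row compute credits - grade.
Group by course; take MIN of the expression per group.
  BI210: ids {4, 13, 14, 18, 22, 25} → MIN(credits - grade)=-86
  HI100: ids {1, 2, 28} → MIN(credits - grade)=-54
  MA110: ids {10} → MIN(credits - grade)=-50
  PH150: ids {17, 19, 31} → MIN(credits - grade)=-73

BI210 | -86 ; HI100 | -54 ; MA110 | -50 ; PH150 | -73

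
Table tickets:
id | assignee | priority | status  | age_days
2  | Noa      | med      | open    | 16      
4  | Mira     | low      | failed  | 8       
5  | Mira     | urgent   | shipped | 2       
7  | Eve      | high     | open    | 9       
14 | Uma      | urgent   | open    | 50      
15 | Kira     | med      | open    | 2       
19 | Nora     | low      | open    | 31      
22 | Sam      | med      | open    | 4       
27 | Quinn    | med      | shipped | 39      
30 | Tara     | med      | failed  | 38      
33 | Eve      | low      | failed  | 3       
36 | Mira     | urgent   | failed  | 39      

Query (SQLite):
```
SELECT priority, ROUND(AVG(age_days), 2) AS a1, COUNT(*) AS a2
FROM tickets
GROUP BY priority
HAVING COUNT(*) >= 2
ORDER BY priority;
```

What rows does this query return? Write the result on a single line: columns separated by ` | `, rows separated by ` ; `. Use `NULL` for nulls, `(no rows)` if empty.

Group tickets by priority.
Per group compute: ROUND(AVG(age_days), 2), COUNT(*).
HAVING: drop groups with fewer than 2 rows.
  high: ids {7} → ROUND(AVG(age_days), 2)=9, COUNT(*)=1
  low: ids {4, 19, 33} → ROUND(AVG(age_days), 2)=14, COUNT(*)=3
  med: ids {2, 15, 22, 27, 30} → ROUND(AVG(age_days), 2)=19.8, COUNT(*)=5
  urgent: ids {5, 14, 36} → ROUND(AVG(age_days), 2)=30.33, COUNT(*)=3

low | 14 | 3 ; med | 19.8 | 5 ; urgent | 30.33 | 3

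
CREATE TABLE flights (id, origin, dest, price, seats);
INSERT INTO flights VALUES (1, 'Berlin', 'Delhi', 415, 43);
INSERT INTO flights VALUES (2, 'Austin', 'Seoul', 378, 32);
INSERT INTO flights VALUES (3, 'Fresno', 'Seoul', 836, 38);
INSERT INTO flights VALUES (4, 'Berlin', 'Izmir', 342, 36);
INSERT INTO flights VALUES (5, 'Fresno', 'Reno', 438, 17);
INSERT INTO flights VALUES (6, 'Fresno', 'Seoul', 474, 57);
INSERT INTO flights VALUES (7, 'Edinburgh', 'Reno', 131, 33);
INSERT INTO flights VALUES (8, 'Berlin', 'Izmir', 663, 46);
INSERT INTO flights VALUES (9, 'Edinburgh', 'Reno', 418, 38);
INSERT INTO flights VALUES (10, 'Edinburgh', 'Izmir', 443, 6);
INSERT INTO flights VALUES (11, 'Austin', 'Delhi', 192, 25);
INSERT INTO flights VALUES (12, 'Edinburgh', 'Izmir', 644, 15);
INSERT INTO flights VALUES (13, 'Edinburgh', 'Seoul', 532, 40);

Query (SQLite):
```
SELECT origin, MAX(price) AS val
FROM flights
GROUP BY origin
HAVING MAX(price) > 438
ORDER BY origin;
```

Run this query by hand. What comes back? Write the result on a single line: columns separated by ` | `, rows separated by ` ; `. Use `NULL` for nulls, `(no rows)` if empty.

Partition flights by origin; compute MAX(price) within each group.
HAVING: keep groups where MAX(price) > 438.
  Austin: ids {2, 11} → MAX(price)=378
  Berlin: ids {1, 4, 8} → MAX(price)=663
  Edinburgh: ids {7, 9, 10, 12, 13} → MAX(price)=644
  Fresno: ids {3, 5, 6} → MAX(price)=836

Berlin | 663 ; Edinburgh | 644 ; Fresno | 836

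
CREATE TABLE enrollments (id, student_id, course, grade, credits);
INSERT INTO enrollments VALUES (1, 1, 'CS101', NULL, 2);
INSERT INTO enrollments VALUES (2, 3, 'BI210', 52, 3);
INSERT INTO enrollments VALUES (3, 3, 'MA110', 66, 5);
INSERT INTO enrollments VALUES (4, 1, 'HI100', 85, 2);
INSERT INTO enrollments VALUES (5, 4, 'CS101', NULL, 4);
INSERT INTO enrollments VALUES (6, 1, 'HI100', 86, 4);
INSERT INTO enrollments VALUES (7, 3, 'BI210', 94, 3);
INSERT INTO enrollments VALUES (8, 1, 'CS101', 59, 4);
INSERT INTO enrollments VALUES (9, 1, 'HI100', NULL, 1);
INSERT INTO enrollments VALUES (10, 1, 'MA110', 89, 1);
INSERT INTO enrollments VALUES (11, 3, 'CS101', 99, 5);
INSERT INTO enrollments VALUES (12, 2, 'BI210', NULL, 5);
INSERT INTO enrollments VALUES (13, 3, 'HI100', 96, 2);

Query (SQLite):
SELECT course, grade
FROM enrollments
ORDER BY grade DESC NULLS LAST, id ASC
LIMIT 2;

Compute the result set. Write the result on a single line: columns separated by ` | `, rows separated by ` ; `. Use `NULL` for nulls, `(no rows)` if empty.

CS101 | 99 ; HI100 | 96

Sort by grade desc, tiebreak id asc: (99, id=11), (96, id=13), (94, id=7), (89, id=10), (86, id=6) …. Take first 2.
NULLS LAST: NULL grade rows go after all non-NULL rows (among themselves ordered by id asc).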